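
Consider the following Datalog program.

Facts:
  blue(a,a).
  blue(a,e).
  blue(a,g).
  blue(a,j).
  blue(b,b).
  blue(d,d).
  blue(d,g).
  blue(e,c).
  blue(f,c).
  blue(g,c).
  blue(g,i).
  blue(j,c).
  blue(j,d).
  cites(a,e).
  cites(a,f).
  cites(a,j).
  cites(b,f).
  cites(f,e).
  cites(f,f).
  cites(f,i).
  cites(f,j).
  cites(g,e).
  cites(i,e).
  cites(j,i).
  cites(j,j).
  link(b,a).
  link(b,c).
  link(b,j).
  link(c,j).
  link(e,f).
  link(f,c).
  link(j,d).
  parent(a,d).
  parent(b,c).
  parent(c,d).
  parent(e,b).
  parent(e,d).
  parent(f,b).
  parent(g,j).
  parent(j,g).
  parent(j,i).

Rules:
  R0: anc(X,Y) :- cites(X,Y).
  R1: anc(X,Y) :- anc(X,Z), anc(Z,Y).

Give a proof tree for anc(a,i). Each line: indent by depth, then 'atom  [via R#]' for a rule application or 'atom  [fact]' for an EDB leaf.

round 1: derive anc(a,e) via R0 from cites(a,e)
round 1: derive anc(a,f) via R0 from cites(a,f)
round 1: derive anc(a,j) via R0 from cites(a,j)
round 1: derive anc(b,f) via R0 from cites(b,f)
round 1: derive anc(f,e) via R0 from cites(f,e)
round 1: derive anc(f,f) via R0 from cites(f,f)
round 1: derive anc(f,i) via R0 from cites(f,i)
round 1: derive anc(f,j) via R0 from cites(f,j)
round 1: derive anc(g,e) via R0 from cites(g,e)
round 1: derive anc(i,e) via R0 from cites(i,e)
round 1: derive anc(j,i) via R0 from cites(j,i)
round 1: derive anc(j,j) via R0 from cites(j,j)
round 2: derive anc(a,i) via R1 from anc(a,f), anc(f,i)
round 2: derive anc(b,e) via R1 from anc(b,f), anc(f,e)
round 2: derive anc(b,i) via R1 from anc(b,f), anc(f,i)
round 2: derive anc(b,j) via R1 from anc(b,f), anc(f,j)
round 2: derive anc(j,e) via R1 from anc(j,i), anc(i,e)

anc(a,i)  [via R1]
  anc(a,f)  [via R0]
    cites(a,f)  [fact]
  anc(f,i)  [via R0]
    cites(f,i)  [fact]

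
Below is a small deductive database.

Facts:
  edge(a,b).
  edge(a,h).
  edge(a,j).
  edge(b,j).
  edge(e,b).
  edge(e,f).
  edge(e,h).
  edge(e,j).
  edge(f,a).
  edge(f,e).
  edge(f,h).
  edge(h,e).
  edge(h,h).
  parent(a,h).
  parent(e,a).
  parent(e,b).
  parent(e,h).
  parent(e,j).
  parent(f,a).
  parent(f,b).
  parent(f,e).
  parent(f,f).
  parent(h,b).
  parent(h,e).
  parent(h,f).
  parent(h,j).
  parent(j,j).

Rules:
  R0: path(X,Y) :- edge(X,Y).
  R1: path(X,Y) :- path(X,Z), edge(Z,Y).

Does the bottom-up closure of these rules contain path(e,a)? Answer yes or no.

yes

round 1: derive path(a,b) via R0 from edge(a,b)
round 1: derive path(a,h) via R0 from edge(a,h)
round 1: derive path(a,j) via R0 from edge(a,j)
round 1: derive path(b,j) via R0 from edge(b,j)
round 1: derive path(e,b) via R0 from edge(e,b)
round 1: derive path(e,f) via R0 from edge(e,f)
round 1: derive path(e,h) via R0 from edge(e,h)
round 1: derive path(e,j) via R0 from edge(e,j)
round 1: derive path(f,a) via R0 from edge(f,a)
round 1: derive path(f,e) via R0 from edge(f,e)
round 1: derive path(f,h) via R0 from edge(f,h)
round 1: derive path(h,e) via R0 from edge(h,e)
round 1: derive path(h,h) via R0 from edge(h,h)
round 2: derive path(a,e) via R1 from path(a,h), edge(h,e)
round 2: derive path(e,a) via R1 from path(e,f), edge(f,a)
round 2: derive path(e,e) via R1 from path(e,f), edge(f,e)
round 2: derive path(f,b) via R1 from path(f,a), edge(a,b)
round 2: derive path(f,f) via R1 from path(f,e), edge(e,f)
round 2: derive path(f,j) via R1 from path(f,a), edge(a,j)
round 2: derive path(h,b) via R1 from path(h,e), edge(e,b)
round 2: derive path(h,f) via R1 from path(h,e), edge(e,f)
round 2: derive path(h,j) via R1 from path(h,e), edge(e,j)
round 3: derive path(a,f) via R1 from path(a,e), edge(e,f)
round 3: derive path(h,a) via R1 from path(h,f), edge(f,a)
round 4: derive path(a,a) via R1 from path(a,f), edge(f,a)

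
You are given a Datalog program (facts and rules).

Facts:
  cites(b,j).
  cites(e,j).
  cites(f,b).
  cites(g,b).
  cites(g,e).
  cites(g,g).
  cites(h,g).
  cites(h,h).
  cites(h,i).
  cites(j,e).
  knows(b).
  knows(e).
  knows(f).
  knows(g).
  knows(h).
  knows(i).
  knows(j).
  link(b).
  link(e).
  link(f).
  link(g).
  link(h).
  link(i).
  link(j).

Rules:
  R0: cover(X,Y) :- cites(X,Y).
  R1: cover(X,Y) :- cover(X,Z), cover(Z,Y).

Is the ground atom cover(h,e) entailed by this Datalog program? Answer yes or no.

yes

round 1: derive cover(b,j) via R0 from cites(b,j)
round 1: derive cover(e,j) via R0 from cites(e,j)
round 1: derive cover(f,b) via R0 from cites(f,b)
round 1: derive cover(g,b) via R0 from cites(g,b)
round 1: derive cover(g,e) via R0 from cites(g,e)
round 1: derive cover(g,g) via R0 from cites(g,g)
round 1: derive cover(h,g) via R0 from cites(h,g)
round 1: derive cover(h,h) via R0 from cites(h,h)
round 1: derive cover(h,i) via R0 from cites(h,i)
round 1: derive cover(j,e) via R0 from cites(j,e)
round 2: derive cover(b,e) via R1 from cover(b,j), cover(j,e)
round 2: derive cover(e,e) via R1 from cover(e,j), cover(j,e)
round 2: derive cover(f,j) via R1 from cover(f,b), cover(b,j)
round 2: derive cover(g,j) via R1 from cover(g,b), cover(b,j)
round 2: derive cover(h,b) via R1 from cover(h,g), cover(g,b)
round 2: derive cover(h,e) via R1 from cover(h,g), cover(g,e)
round 2: derive cover(j,j) via R1 from cover(j,e), cover(e,j)
round 3: derive cover(f,e) via R1 from cover(f,b), cover(b,e)
round 3: derive cover(h,j) via R1 from cover(h,b), cover(b,j)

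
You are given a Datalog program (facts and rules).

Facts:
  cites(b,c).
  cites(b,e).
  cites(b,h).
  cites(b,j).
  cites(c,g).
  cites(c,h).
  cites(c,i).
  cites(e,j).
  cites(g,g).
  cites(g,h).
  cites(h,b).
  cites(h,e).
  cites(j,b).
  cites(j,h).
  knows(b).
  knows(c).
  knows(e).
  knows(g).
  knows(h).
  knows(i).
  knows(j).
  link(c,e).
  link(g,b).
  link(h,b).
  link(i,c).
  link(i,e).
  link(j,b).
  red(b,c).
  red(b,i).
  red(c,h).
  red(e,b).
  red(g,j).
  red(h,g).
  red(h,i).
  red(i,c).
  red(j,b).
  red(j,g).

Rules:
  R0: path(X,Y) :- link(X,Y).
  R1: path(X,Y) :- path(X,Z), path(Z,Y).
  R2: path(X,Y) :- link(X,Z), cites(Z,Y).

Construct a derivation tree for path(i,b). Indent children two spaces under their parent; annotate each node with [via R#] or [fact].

round 1: derive path(c,e) via R0 from link(c,e)
round 1: derive path(g,b) via R0 from link(g,b)
round 1: derive path(h,b) via R0 from link(h,b)
round 1: derive path(i,c) via R0 from link(i,c)
round 1: derive path(i,e) via R0 from link(i,e)
round 1: derive path(j,b) via R0 from link(j,b)
round 1: derive path(c,j) via R2 from link(c,e), cites(e,j)
round 1: derive path(g,c) via R2 from link(g,b), cites(b,c)
round 1: derive path(g,e) via R2 from link(g,b), cites(b,e)
round 1: derive path(g,h) via R2 from link(g,b), cites(b,h)
round 1: derive path(g,j) via R2 from link(g,b), cites(b,j)
round 1: derive path(h,c) via R2 from link(h,b), cites(b,c)
round 1: derive path(h,e) via R2 from link(h,b), cites(b,e)
round 1: derive path(h,h) via R2 from link(h,b), cites(b,h)
round 1: derive path(h,j) via R2 from link(h,b), cites(b,j)
round 1: derive path(i,g) via R2 from link(i,c), cites(c,g)
round 1: derive path(i,h) via R2 from link(i,c), cites(c,h)
round 1: derive path(i,i) via R2 from link(i,c), cites(c,i)
round 1: derive path(i,j) via R2 from link(i,e), cites(e,j)
round 1: derive path(j,c) via R2 from link(j,b), cites(b,c)
round 1: derive path(j,e) via R2 from link(j,b), cites(b,e)
round 1: derive path(j,h) via R2 from link(j,b), cites(b,h)
round 1: derive path(j,j) via R2 from link(j,b), cites(b,j)
round 2: derive path(c,b) via R1 from path(c,j), path(j,b)
round 2: derive path(c,c) via R1 from path(c,j), path(j,c)
round 2: derive path(c,h) via R1 from path(c,j), path(j,h)
round 2: derive path(i,b) via R1 from path(i,g), path(g,b)

path(i,b)  [via R1]
  path(i,g)  [via R2]
    link(i,c)  [fact]
    cites(c,g)  [fact]
  path(g,b)  [via R0]
    link(g,b)  [fact]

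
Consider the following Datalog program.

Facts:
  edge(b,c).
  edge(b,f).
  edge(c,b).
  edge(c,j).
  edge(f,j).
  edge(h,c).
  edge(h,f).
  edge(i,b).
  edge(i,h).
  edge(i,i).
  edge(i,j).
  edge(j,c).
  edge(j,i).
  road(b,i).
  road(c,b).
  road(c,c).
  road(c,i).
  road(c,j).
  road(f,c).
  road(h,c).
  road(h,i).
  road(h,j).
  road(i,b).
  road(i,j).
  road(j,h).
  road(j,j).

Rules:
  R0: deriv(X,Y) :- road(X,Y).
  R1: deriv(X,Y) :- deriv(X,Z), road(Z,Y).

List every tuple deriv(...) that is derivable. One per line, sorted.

round 1: derive deriv(b,i) via R0 from road(b,i)
round 1: derive deriv(c,b) via R0 from road(c,b)
round 1: derive deriv(c,c) via R0 from road(c,c)
round 1: derive deriv(c,i) via R0 from road(c,i)
round 1: derive deriv(c,j) via R0 from road(c,j)
round 1: derive deriv(f,c) via R0 from road(f,c)
round 1: derive deriv(h,c) via R0 from road(h,c)
round 1: derive deriv(h,i) via R0 from road(h,i)
round 1: derive deriv(h,j) via R0 from road(h,j)
round 1: derive deriv(i,b) via R0 from road(i,b)
round 1: derive deriv(i,j) via R0 from road(i,j)
round 1: derive deriv(j,h) via R0 from road(j,h)
round 1: derive deriv(j,j) via R0 from road(j,j)
round 2: derive deriv(b,b) via R1 from deriv(b,i), road(i,b)
round 2: derive deriv(b,j) via R1 from deriv(b,i), road(i,j)
round 2: derive deriv(c,h) via R1 from deriv(c,j), road(j,h)
round 2: derive deriv(f,b) via R1 from deriv(f,c), road(c,b)
round 2: derive deriv(f,i) via R1 from deriv(f,c), road(c,i)
round 2: derive deriv(f,j) via R1 from deriv(f,c), road(c,j)
round 2: derive deriv(h,b) via R1 from deriv(h,c), road(c,b)
round 2: derive deriv(h,h) via R1 from deriv(h,j), road(j,h)
round 2: derive deriv(i,h) via R1 from deriv(i,j), road(j,h)
round 2: derive deriv(i,i) via R1 from deriv(i,b), road(b,i)
round 2: derive deriv(j,c) via R1 from deriv(j,h), road(h,c)
round 2: derive deriv(j,i) via R1 from deriv(j,h), road(h,i)
round 3: derive deriv(b,h) via R1 from deriv(b,j), road(j,h)
round 3: derive deriv(f,h) via R1 from deriv(f,j), road(j,h)
round 3: derive deriv(i,c) via R1 from deriv(i,h), road(h,c)
round 3: derive deriv(j,b) via R1 from deriv(j,c), road(c,b)
round 4: derive deriv(b,c) via R1 from deriv(b,h), road(h,c)

deriv(b,b)
deriv(b,c)
deriv(b,h)
deriv(b,i)
deriv(b,j)
deriv(c,b)
deriv(c,c)
deriv(c,h)
deriv(c,i)
deriv(c,j)
deriv(f,b)
deriv(f,c)
deriv(f,h)
deriv(f,i)
deriv(f,j)
deriv(h,b)
deriv(h,c)
deriv(h,h)
deriv(h,i)
deriv(h,j)
deriv(i,b)
deriv(i,c)
deriv(i,h)
deriv(i,i)
deriv(i,j)
deriv(j,b)
deriv(j,c)
deriv(j,h)
deriv(j,i)
deriv(j,j)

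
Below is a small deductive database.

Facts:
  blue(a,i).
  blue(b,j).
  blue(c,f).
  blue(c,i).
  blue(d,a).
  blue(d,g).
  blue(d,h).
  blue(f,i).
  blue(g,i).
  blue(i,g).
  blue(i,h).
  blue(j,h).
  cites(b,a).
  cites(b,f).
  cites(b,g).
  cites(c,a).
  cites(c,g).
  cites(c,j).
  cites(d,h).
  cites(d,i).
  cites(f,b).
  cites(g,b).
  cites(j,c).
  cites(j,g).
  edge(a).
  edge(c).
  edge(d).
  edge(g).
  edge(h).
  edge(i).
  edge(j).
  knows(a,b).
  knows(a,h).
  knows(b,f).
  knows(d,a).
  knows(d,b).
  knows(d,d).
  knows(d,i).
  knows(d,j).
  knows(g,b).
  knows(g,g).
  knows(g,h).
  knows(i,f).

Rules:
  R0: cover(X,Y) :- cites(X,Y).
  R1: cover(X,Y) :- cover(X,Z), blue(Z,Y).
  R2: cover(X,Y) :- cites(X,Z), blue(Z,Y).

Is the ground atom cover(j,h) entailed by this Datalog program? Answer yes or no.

yes

round 1: derive cover(b,a) via R0 from cites(b,a)
round 1: derive cover(b,f) via R0 from cites(b,f)
round 1: derive cover(b,g) via R0 from cites(b,g)
round 1: derive cover(c,a) via R0 from cites(c,a)
round 1: derive cover(c,g) via R0 from cites(c,g)
round 1: derive cover(c,j) via R0 from cites(c,j)
round 1: derive cover(d,h) via R0 from cites(d,h)
round 1: derive cover(d,i) via R0 from cites(d,i)
round 1: derive cover(f,b) via R0 from cites(f,b)
round 1: derive cover(g,b) via R0 from cites(g,b)
round 1: derive cover(j,c) via R0 from cites(j,c)
round 1: derive cover(j,g) via R0 from cites(j,g)
round 1: derive cover(b,i) via R2 from cites(b,a), blue(a,i)
round 1: derive cover(c,h) via R2 from cites(c,j), blue(j,h)
round 1: derive cover(c,i) via R2 from cites(c,a), blue(a,i)
round 1: derive cover(d,g) via R2 from cites(d,i), blue(i,g)
round 1: derive cover(f,j) via R2 from cites(f,b), blue(b,j)
round 1: derive cover(g,j) via R2 from cites(g,b), blue(b,j)
round 1: derive cover(j,f) via R2 from cites(j,c), blue(c,f)
round 1: derive cover(j,i) via R2 from cites(j,c), blue(c,i)
round 2: derive cover(b,h) via R1 from cover(b,i), blue(i,h)
round 2: derive cover(f,h) via R1 from cover(f,j), blue(j,h)
round 2: derive cover(g,h) via R1 from cover(g,j), blue(j,h)
round 2: derive cover(j,h) via R1 from cover(j,i), blue(i,h)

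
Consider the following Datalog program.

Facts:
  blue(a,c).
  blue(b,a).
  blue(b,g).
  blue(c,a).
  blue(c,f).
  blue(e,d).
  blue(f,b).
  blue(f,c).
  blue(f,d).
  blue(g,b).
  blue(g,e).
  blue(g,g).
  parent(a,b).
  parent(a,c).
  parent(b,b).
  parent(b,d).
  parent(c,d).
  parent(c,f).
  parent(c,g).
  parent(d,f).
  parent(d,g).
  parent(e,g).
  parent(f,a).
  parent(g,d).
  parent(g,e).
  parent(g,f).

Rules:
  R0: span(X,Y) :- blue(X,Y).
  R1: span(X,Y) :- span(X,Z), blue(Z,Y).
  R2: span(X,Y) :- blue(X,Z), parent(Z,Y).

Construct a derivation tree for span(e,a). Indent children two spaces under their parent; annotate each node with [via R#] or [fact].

round 1: derive span(a,c) via R0 from blue(a,c)
round 1: derive span(b,a) via R0 from blue(b,a)
round 1: derive span(b,g) via R0 from blue(b,g)
round 1: derive span(c,a) via R0 from blue(c,a)
round 1: derive span(c,f) via R0 from blue(c,f)
round 1: derive span(e,d) via R0 from blue(e,d)
round 1: derive span(f,b) via R0 from blue(f,b)
round 1: derive span(f,c) via R0 from blue(f,c)
round 1: derive span(f,d) via R0 from blue(f,d)
round 1: derive span(g,b) via R0 from blue(g,b)
round 1: derive span(g,e) via R0 from blue(g,e)
round 1: derive span(g,g) via R0 from blue(g,g)
round 1: derive span(a,d) via R2 from blue(a,c), parent(c,d)
round 1: derive span(a,f) via R2 from blue(a,c), parent(c,f)
round 1: derive span(a,g) via R2 from blue(a,c), parent(c,g)
round 1: derive span(b,b) via R2 from blue(b,a), parent(a,b)
round 1: derive span(b,c) via R2 from blue(b,a), parent(a,c)
round 1: derive span(b,d) via R2 from blue(b,g), parent(g,d)
round 1: derive span(b,e) via R2 from blue(b,g), parent(g,e)
round 1: derive span(b,f) via R2 from blue(b,g), parent(g,f)
round 1: derive span(c,b) via R2 from blue(c,a), parent(a,b)
round 1: derive span(c,c) via R2 from blue(c,a), parent(a,c)
round 1: derive span(e,f) via R2 from blue(e,d), parent(d,f)
round 1: derive span(e,g) via R2 from blue(e,d), parent(d,g)
round 1: derive span(f,f) via R2 from blue(f,c), parent(c,f)
round 1: derive span(f,g) via R2 from blue(f,c), parent(c,g)
round 1: derive span(g,d) via R2 from blue(g,b), parent(b,d)
round 1: derive span(g,f) via R2 from blue(g,g), parent(g,f)
round 2: derive span(a,a) via R1 from span(a,c), blue(c,a)
round 2: derive span(a,b) via R1 from span(a,f), blue(f,b)
round 2: derive span(a,e) via R1 from span(a,g), blue(g,e)
round 2: derive span(c,d) via R1 from span(c,f), blue(f,d)
round 2: derive span(c,g) via R1 from span(c,b), blue(b,g)
round 2: derive span(e,b) via R1 from span(e,f), blue(f,b)
round 2: derive span(e,c) via R1 from span(e,f), blue(f,c)
round 2: derive span(e,e) via R1 from span(e,g), blue(g,e)
round 2: derive span(f,a) via R1 from span(f,b), blue(b,a)
round 2: derive span(f,e) via R1 from span(f,g), blue(g,e)
round 2: derive span(g,a) via R1 from span(g,b), blue(b,a)
round 2: derive span(g,c) via R1 from span(g,f), blue(f,c)
round 3: derive span(c,e) via R1 from span(c,g), blue(g,e)
round 3: derive span(e,a) via R1 from span(e,b), blue(b,a)

span(e,a)  [via R1]
  span(e,b)  [via R1]
    span(e,f)  [via R2]
      blue(e,d)  [fact]
      parent(d,f)  [fact]
    blue(f,b)  [fact]
  blue(b,a)  [fact]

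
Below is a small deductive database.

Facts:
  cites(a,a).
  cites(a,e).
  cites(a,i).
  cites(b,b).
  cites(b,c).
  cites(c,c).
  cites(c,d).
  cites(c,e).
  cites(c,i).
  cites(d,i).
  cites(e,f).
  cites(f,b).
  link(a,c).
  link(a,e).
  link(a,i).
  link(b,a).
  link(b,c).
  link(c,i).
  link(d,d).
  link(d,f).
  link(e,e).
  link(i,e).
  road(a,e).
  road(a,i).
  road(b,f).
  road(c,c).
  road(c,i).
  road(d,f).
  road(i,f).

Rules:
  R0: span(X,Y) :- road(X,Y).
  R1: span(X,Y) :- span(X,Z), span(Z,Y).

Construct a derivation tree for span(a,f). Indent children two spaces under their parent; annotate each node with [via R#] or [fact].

span(a,f)  [via R1]
  span(a,i)  [via R0]
    road(a,i)  [fact]
  span(i,f)  [via R0]
    road(i,f)  [fact]

round 1: derive span(a,e) via R0 from road(a,e)
round 1: derive span(a,i) via R0 from road(a,i)
round 1: derive span(b,f) via R0 from road(b,f)
round 1: derive span(c,c) via R0 from road(c,c)
round 1: derive span(c,i) via R0 from road(c,i)
round 1: derive span(d,f) via R0 from road(d,f)
round 1: derive span(i,f) via R0 from road(i,f)
round 2: derive span(a,f) via R1 from span(a,i), span(i,f)
round 2: derive span(c,f) via R1 from span(c,i), span(i,f)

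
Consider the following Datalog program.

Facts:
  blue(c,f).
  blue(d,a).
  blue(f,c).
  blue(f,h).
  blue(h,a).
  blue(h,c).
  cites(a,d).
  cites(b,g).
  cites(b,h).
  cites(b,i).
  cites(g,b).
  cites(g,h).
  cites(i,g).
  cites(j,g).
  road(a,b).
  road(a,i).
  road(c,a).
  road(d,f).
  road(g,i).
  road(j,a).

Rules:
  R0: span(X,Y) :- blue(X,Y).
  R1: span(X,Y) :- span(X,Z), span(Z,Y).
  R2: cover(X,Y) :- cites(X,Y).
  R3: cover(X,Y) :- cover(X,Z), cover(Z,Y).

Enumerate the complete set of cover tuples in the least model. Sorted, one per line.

cover(a,d)
cover(b,b)
cover(b,g)
cover(b,h)
cover(b,i)
cover(g,b)
cover(g,g)
cover(g,h)
cover(g,i)
cover(i,b)
cover(i,g)
cover(i,h)
cover(i,i)
cover(j,b)
cover(j,g)
cover(j,h)
cover(j,i)

round 1: derive cover(a,d) via R2 from cites(a,d)
round 1: derive cover(b,g) via R2 from cites(b,g)
round 1: derive cover(b,h) via R2 from cites(b,h)
round 1: derive cover(b,i) via R2 from cites(b,i)
round 1: derive cover(g,b) via R2 from cites(g,b)
round 1: derive cover(g,h) via R2 from cites(g,h)
round 1: derive cover(i,g) via R2 from cites(i,g)
round 1: derive cover(j,g) via R2 from cites(j,g)
round 2: derive cover(b,b) via R3 from cover(b,g), cover(g,b)
round 2: derive cover(g,g) via R3 from cover(g,b), cover(b,g)
round 2: derive cover(g,i) via R3 from cover(g,b), cover(b,i)
round 2: derive cover(i,b) via R3 from cover(i,g), cover(g,b)
round 2: derive cover(i,h) via R3 from cover(i,g), cover(g,h)
round 2: derive cover(j,b) via R3 from cover(j,g), cover(g,b)
round 2: derive cover(j,h) via R3 from cover(j,g), cover(g,h)
round 3: derive cover(i,i) via R3 from cover(i,b), cover(b,i)
round 3: derive cover(j,i) via R3 from cover(j,b), cover(b,i)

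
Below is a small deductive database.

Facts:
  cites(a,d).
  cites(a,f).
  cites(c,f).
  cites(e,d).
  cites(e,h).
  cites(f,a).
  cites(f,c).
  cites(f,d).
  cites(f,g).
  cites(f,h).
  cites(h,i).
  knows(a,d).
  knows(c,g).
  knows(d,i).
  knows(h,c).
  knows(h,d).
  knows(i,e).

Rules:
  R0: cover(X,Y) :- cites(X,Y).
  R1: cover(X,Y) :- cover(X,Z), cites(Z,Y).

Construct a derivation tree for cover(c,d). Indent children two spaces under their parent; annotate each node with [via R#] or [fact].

round 1: derive cover(a,d) via R0 from cites(a,d)
round 1: derive cover(a,f) via R0 from cites(a,f)
round 1: derive cover(c,f) via R0 from cites(c,f)
round 1: derive cover(e,d) via R0 from cites(e,d)
round 1: derive cover(e,h) via R0 from cites(e,h)
round 1: derive cover(f,a) via R0 from cites(f,a)
round 1: derive cover(f,c) via R0 from cites(f,c)
round 1: derive cover(f,d) via R0 from cites(f,d)
round 1: derive cover(f,g) via R0 from cites(f,g)
round 1: derive cover(f,h) via R0 from cites(f,h)
round 1: derive cover(h,i) via R0 from cites(h,i)
round 2: derive cover(a,a) via R1 from cover(a,f), cites(f,a)
round 2: derive cover(a,c) via R1 from cover(a,f), cites(f,c)
round 2: derive cover(a,g) via R1 from cover(a,f), cites(f,g)
round 2: derive cover(a,h) via R1 from cover(a,f), cites(f,h)
round 2: derive cover(c,a) via R1 from cover(c,f), cites(f,a)
round 2: derive cover(c,c) via R1 from cover(c,f), cites(f,c)
round 2: derive cover(c,d) via R1 from cover(c,f), cites(f,d)
round 2: derive cover(c,g) via R1 from cover(c,f), cites(f,g)
round 2: derive cover(c,h) via R1 from cover(c,f), cites(f,h)
round 2: derive cover(e,i) via R1 from cover(e,h), cites(h,i)
round 2: derive cover(f,f) via R1 from cover(f,a), cites(a,f)
round 2: derive cover(f,i) via R1 from cover(f,h), cites(h,i)
round 3: derive cover(a,i) via R1 from cover(a,h), cites(h,i)
round 3: derive cover(c,i) via R1 from cover(c,h), cites(h,i)

cover(c,d)  [via R1]
  cover(c,f)  [via R0]
    cites(c,f)  [fact]
  cites(f,d)  [fact]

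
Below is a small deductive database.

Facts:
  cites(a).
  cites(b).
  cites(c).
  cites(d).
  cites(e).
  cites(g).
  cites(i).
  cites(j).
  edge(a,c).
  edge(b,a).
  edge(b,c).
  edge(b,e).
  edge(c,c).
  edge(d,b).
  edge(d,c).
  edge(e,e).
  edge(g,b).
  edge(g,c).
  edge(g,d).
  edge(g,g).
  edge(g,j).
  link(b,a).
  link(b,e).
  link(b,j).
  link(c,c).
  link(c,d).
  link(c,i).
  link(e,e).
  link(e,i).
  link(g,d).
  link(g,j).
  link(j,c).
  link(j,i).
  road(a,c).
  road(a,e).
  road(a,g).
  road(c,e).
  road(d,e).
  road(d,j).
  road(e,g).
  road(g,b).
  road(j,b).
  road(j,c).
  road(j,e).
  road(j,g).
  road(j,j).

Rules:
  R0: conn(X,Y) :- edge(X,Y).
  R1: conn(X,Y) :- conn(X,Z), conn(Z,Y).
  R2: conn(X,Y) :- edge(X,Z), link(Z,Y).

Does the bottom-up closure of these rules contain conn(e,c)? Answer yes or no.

round 1: derive conn(a,c) via R0 from edge(a,c)
round 1: derive conn(b,a) via R0 from edge(b,a)
round 1: derive conn(b,c) via R0 from edge(b,c)
round 1: derive conn(b,e) via R0 from edge(b,e)
round 1: derive conn(c,c) via R0 from edge(c,c)
round 1: derive conn(d,b) via R0 from edge(d,b)
round 1: derive conn(d,c) via R0 from edge(d,c)
round 1: derive conn(e,e) via R0 from edge(e,e)
round 1: derive conn(g,b) via R0 from edge(g,b)
round 1: derive conn(g,c) via R0 from edge(g,c)
round 1: derive conn(g,d) via R0 from edge(g,d)
round 1: derive conn(g,g) via R0 from edge(g,g)
round 1: derive conn(g,j) via R0 from edge(g,j)
round 1: derive conn(a,d) via R2 from edge(a,c), link(c,d)
round 1: derive conn(a,i) via R2 from edge(a,c), link(c,i)
round 1: derive conn(b,d) via R2 from edge(b,c), link(c,d)
round 1: derive conn(b,i) via R2 from edge(b,c), link(c,i)
round 1: derive conn(c,d) via R2 from edge(c,c), link(c,d)
round 1: derive conn(c,i) via R2 from edge(c,c), link(c,i)
round 1: derive conn(d,a) via R2 from edge(d,b), link(b,a)
round 1: derive conn(d,d) via R2 from edge(d,c), link(c,d)
round 1: derive conn(d,e) via R2 from edge(d,b), link(b,e)
round 1: derive conn(d,i) via R2 from edge(d,c), link(c,i)
round 1: derive conn(d,j) via R2 from edge(d,b), link(b,j)
round 1: derive conn(e,i) via R2 from edge(e,e), link(e,i)
round 1: derive conn(g,a) via R2 from edge(g,b), link(b,a)
round 1: derive conn(g,e) via R2 from edge(g,b), link(b,e)
round 1: derive conn(g,i) via R2 from edge(g,c), link(c,i)
round 2: derive conn(a,a) via R1 from conn(a,d), conn(d,a)
round 2: derive conn(a,b) via R1 from conn(a,d), conn(d,b)
round 2: derive conn(a,e) via R1 from conn(a,d), conn(d,e)
round 2: derive conn(a,j) via R1 from conn(a,d), conn(d,j)
round 2: derive conn(b,b) via R1 from conn(b,d), conn(d,b)
round 2: derive conn(b,j) via R1 from conn(b,d), conn(d,j)
round 2: derive conn(c,a) via R1 from conn(c,d), conn(d,a)
round 2: derive conn(c,b) via R1 from conn(c,d), conn(d,b)
round 2: derive conn(c,e) via R1 from conn(c,d), conn(d,e)
round 2: derive conn(c,j) via R1 from conn(c,d), conn(d,j)

no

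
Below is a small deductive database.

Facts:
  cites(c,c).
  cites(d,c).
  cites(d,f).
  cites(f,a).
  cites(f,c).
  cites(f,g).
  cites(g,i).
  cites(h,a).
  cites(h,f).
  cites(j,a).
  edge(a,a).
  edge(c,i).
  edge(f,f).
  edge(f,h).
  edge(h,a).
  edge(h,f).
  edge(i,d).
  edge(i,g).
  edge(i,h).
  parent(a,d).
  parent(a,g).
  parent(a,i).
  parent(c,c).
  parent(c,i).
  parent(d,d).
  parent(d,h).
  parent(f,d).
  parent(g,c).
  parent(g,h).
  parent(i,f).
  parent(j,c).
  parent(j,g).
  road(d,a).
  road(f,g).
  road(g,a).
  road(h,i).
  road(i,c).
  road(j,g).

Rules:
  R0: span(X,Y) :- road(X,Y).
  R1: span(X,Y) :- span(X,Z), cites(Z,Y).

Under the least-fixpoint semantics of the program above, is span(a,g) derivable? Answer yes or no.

round 1: derive span(d,a) via R0 from road(d,a)
round 1: derive span(f,g) via R0 from road(f,g)
round 1: derive span(g,a) via R0 from road(g,a)
round 1: derive span(h,i) via R0 from road(h,i)
round 1: derive span(i,c) via R0 from road(i,c)
round 1: derive span(j,g) via R0 from road(j,g)
round 2: derive span(f,i) via R1 from span(f,g), cites(g,i)
round 2: derive span(j,i) via R1 from span(j,g), cites(g,i)

no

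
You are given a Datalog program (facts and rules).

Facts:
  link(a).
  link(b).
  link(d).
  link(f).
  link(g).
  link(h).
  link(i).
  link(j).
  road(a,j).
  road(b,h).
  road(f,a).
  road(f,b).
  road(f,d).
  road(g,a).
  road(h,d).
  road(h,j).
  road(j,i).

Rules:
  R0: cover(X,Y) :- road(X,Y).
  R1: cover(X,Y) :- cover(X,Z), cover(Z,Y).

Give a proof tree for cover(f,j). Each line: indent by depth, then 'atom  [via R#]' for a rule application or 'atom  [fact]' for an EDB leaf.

round 1: derive cover(a,j) via R0 from road(a,j)
round 1: derive cover(b,h) via R0 from road(b,h)
round 1: derive cover(f,a) via R0 from road(f,a)
round 1: derive cover(f,b) via R0 from road(f,b)
round 1: derive cover(f,d) via R0 from road(f,d)
round 1: derive cover(g,a) via R0 from road(g,a)
round 1: derive cover(h,d) via R0 from road(h,d)
round 1: derive cover(h,j) via R0 from road(h,j)
round 1: derive cover(j,i) via R0 from road(j,i)
round 2: derive cover(a,i) via R1 from cover(a,j), cover(j,i)
round 2: derive cover(b,d) via R1 from cover(b,h), cover(h,d)
round 2: derive cover(b,j) via R1 from cover(b,h), cover(h,j)
round 2: derive cover(f,h) via R1 from cover(f,b), cover(b,h)
round 2: derive cover(f,j) via R1 from cover(f,a), cover(a,j)
round 2: derive cover(g,j) via R1 from cover(g,a), cover(a,j)
round 2: derive cover(h,i) via R1 from cover(h,j), cover(j,i)
round 3: derive cover(b,i) via R1 from cover(b,h), cover(h,i)
round 3: derive cover(f,i) via R1 from cover(f,a), cover(a,i)
round 3: derive cover(g,i) via R1 from cover(g,a), cover(a,i)

cover(f,j)  [via R1]
  cover(f,a)  [via R0]
    road(f,a)  [fact]
  cover(a,j)  [via R0]
    road(a,j)  [fact]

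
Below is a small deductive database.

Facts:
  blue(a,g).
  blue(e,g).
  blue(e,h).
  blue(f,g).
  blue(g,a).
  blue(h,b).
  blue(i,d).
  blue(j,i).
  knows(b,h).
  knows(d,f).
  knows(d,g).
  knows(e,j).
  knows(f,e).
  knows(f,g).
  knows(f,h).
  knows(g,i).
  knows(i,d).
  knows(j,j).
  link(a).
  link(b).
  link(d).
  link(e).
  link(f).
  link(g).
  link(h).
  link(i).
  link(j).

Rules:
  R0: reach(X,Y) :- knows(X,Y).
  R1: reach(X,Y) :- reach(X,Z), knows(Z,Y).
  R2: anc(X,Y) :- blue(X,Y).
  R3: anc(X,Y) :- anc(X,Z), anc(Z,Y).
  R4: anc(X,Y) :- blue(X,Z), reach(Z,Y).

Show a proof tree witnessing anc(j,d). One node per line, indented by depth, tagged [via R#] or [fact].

round 1: derive reach(b,h) via R0 from knows(b,h)
round 1: derive reach(d,f) via R0 from knows(d,f)
round 1: derive reach(d,g) via R0 from knows(d,g)
round 1: derive reach(e,j) via R0 from knows(e,j)
round 1: derive reach(f,e) via R0 from knows(f,e)
round 1: derive reach(f,g) via R0 from knows(f,g)
round 1: derive reach(f,h) via R0 from knows(f,h)
round 1: derive reach(g,i) via R0 from knows(g,i)
round 1: derive reach(i,d) via R0 from knows(i,d)
round 1: derive reach(j,j) via R0 from knows(j,j)
round 1: derive anc(a,g) via R2 from blue(a,g)
round 1: derive anc(e,g) via R2 from blue(e,g)
round 1: derive anc(e,h) via R2 from blue(e,h)
round 1: derive anc(f,g) via R2 from blue(f,g)
round 1: derive anc(g,a) via R2 from blue(g,a)
round 1: derive anc(h,b) via R2 from blue(h,b)
round 1: derive anc(i,d) via R2 from blue(i,d)
round 1: derive anc(j,i) via R2 from blue(j,i)
round 2: derive reach(d,e) via R1 from reach(d,f), knows(f,e)
round 2: derive reach(d,h) via R1 from reach(d,f), knows(f,h)
round 2: derive reach(d,i) via R1 from reach(d,g), knows(g,i)
round 2: derive reach(f,i) via R1 from reach(f,g), knows(g,i)
round 2: derive reach(f,j) via R1 from reach(f,e), knows(e,j)
round 2: derive reach(g,d) via R1 from reach(g,i), knows(i,d)
round 2: derive reach(i,f) via R1 from reach(i,d), knows(d,f)
round 2: derive reach(i,g) via R1 from reach(i,d), knows(d,g)
round 2: derive anc(a,a) via R3 from anc(a,g), anc(g,a)
round 2: derive anc(e,a) via R3 from anc(e,g), anc(g,a)
round 2: derive anc(e,b) via R3 from anc(e,h), anc(h,b)
round 2: derive anc(f,a) via R3 from anc(f,g), anc(g,a)
round 2: derive anc(g,g) via R3 from anc(g,a), anc(a,g)
round 2: derive anc(j,d) via R3 from anc(j,i), anc(i,d)
round 2: derive anc(a,i) via R4 from blue(a,g), reach(g,i)
round 2: derive anc(e,i) via R4 from blue(e,g), reach(g,i)
round 2: derive anc(f,i) via R4 from blue(f,g), reach(g,i)
round 2: derive anc(h,h) via R4 from blue(h,b), reach(b,h)
round 2: derive anc(i,f) via R4 from blue(i,d), reach(d,f)
round 2: derive anc(i,g) via R4 from blue(i,d), reach(d,g)
round 3: derive reach(d,d) via R1 from reach(d,i), knows(i,d)
round 3: derive reach(d,j) via R1 from reach(d,e), knows(e,j)
round 3: derive reach(f,d) via R1 from reach(f,i), knows(i,d)
round 3: derive reach(g,f) via R1 from reach(g,d), knows(d,f)
round 3: derive reach(g,g) via R1 from reach(g,d), knows(d,g)
round 3: derive reach(i,e) via R1 from reach(i,f), knows(f,e)
round 3: derive reach(i,h) via R1 from reach(i,f), knows(f,h)
round 3: derive reach(i,i) via R1 from reach(i,g), knows(g,i)
round 3: derive anc(a,d) via R3 from anc(a,i), anc(i,d)
round 3: derive anc(a,f) via R3 from anc(a,i), anc(i,f)
round 3: derive anc(e,d) via R3 from anc(e,i), anc(i,d)
round 3: derive anc(e,f) via R3 from anc(e,i), anc(i,f)
round 3: derive anc(f,d) via R3 from anc(f,i), anc(i,d)
round 3: derive anc(f,f) via R3 from anc(f,i), anc(i,f)
round 3: derive anc(g,i) via R3 from anc(g,a), anc(a,i)
round 3: derive anc(i,a) via R3 from anc(i,f), anc(f,a)
round 3: derive anc(i,i) via R3 from anc(i,f), anc(f,i)
round 3: derive anc(j,f) via R3 from anc(j,i), anc(i,f)
round 3: derive anc(j,g) via R3 from anc(j,i), anc(i,g)
round 3: derive anc(i,e) via R4 from blue(i,d), reach(d,e)
round 3: derive anc(i,h) via R4 from blue(i,d), reach(d,h)
round 4: derive reach(f,f) via R1 from reach(f,d), knows(d,f)
round 4: derive reach(g,e) via R1 from reach(g,f), knows(f,e)
round 4: derive reach(g,h) via R1 from reach(g,f), knows(f,h)
round 4: derive reach(i,j) via R1 from reach(i,e), knows(e,j)
round 4: derive anc(a,e) via R3 from anc(a,i), anc(i,e)
round 4: derive anc(a,h) via R3 from anc(a,i), anc(i,h)
round 4: derive anc(e,e) via R3 from anc(e,i), anc(i,e)
round 4: derive anc(f,e) via R3 from anc(f,i), anc(i,e)
round 4: derive anc(f,h) via R3 from anc(f,i), anc(i,h)
round 4: derive anc(g,d) via R3 from anc(g,a), anc(a,d)
round 4: derive anc(g,e) via R3 from anc(g,i), anc(i,e)
round 4: derive anc(g,f) via R3 from anc(g,a), anc(a,f)
round 4: derive anc(g,h) via R3 from anc(g,i), anc(i,h)
round 4: derive anc(i,b) via R3 from anc(i,e), anc(e,b)
round 4: derive anc(j,a) via R3 from anc(j,f), anc(f,a)
round 4: derive anc(j,e) via R3 from anc(j,i), anc(i,e)
round 4: derive anc(j,h) via R3 from anc(j,i), anc(i,h)
round 4: derive anc(i,j) via R4 from blue(i,d), reach(d,j)
round 5: derive reach(g,j) via R1 from reach(g,e), knows(e,j)
round 5: derive anc(a,b) via R3 from anc(a,e), anc(e,b)
round 5: derive anc(a,j) via R3 from anc(a,i), anc(i,j)
round 5: derive anc(e,j) via R3 from anc(e,i), anc(i,j)
round 5: derive anc(f,b) via R3 from anc(f,e), anc(e,b)
round 5: derive anc(f,j) via R3 from anc(f,i), anc(i,j)
round 5: derive anc(g,b) via R3 from anc(g,e), anc(e,b)
round 5: derive anc(g,j) via R3 from anc(g,i), anc(i,j)
round 5: derive anc(j,b) via R3 from anc(j,e), anc(e,b)
round 5: derive anc(j,j) via R3 from anc(j,i), anc(i,j)

anc(j,d)  [via R3]
  anc(j,i)  [via R2]
    blue(j,i)  [fact]
  anc(i,d)  [via R2]
    blue(i,d)  [fact]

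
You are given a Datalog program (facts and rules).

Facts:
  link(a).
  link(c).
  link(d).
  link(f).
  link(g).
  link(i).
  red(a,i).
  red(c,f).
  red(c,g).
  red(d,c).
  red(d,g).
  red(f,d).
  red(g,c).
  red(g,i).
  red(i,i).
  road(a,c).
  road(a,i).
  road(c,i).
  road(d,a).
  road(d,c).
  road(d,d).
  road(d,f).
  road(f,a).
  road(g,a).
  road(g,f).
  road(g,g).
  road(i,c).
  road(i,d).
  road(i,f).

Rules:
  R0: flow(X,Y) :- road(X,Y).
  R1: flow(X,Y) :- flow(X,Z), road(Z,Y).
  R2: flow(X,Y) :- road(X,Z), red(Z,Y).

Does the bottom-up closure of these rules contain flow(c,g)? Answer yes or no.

no

round 1: derive flow(a,c) via R0 from road(a,c)
round 1: derive flow(a,i) via R0 from road(a,i)
round 1: derive flow(c,i) via R0 from road(c,i)
round 1: derive flow(d,a) via R0 from road(d,a)
round 1: derive flow(d,c) via R0 from road(d,c)
round 1: derive flow(d,d) via R0 from road(d,d)
round 1: derive flow(d,f) via R0 from road(d,f)
round 1: derive flow(f,a) via R0 from road(f,a)
round 1: derive flow(g,a) via R0 from road(g,a)
round 1: derive flow(g,f) via R0 from road(g,f)
round 1: derive flow(g,g) via R0 from road(g,g)
round 1: derive flow(i,c) via R0 from road(i,c)
round 1: derive flow(i,d) via R0 from road(i,d)
round 1: derive flow(i,f) via R0 from road(i,f)
round 1: derive flow(a,f) via R2 from road(a,c), red(c,f)
round 1: derive flow(a,g) via R2 from road(a,c), red(c,g)
round 1: derive flow(d,g) via R2 from road(d,c), red(c,g)
round 1: derive flow(d,i) via R2 from road(d,a), red(a,i)
round 1: derive flow(f,i) via R2 from road(f,a), red(a,i)
round 1: derive flow(g,c) via R2 from road(g,g), red(g,c)
round 1: derive flow(g,d) via R2 from road(g,f), red(f,d)
round 1: derive flow(g,i) via R2 from road(g,a), red(a,i)
round 1: derive flow(i,g) via R2 from road(i,c), red(c,g)
round 2: derive flow(a,a) via R1 from flow(a,f), road(f,a)
round 2: derive flow(a,d) via R1 from flow(a,i), road(i,d)
round 2: derive flow(c,c) via R1 from flow(c,i), road(i,c)
round 2: derive flow(c,d) via R1 from flow(c,i), road(i,d)
round 2: derive flow(c,f) via R1 from flow(c,i), road(i,f)
round 2: derive flow(f,c) via R1 from flow(f,a), road(a,c)
round 2: derive flow(f,d) via R1 from flow(f,i), road(i,d)
round 2: derive flow(f,f) via R1 from flow(f,i), road(i,f)
round 2: derive flow(i,a) via R1 from flow(i,d), road(d,a)
round 2: derive flow(i,i) via R1 from flow(i,c), road(c,i)
round 3: derive flow(c,a) via R1 from flow(c,d), road(d,a)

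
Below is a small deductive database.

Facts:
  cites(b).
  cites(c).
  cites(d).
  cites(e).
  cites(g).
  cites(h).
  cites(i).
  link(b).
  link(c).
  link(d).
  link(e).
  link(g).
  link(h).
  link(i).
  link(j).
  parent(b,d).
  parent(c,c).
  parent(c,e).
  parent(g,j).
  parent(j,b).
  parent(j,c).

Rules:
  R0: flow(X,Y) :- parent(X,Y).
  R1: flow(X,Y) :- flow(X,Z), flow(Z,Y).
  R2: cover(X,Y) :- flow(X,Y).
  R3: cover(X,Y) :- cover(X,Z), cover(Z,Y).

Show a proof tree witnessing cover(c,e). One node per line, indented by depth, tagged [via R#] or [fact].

round 1: derive flow(b,d) via R0 from parent(b,d)
round 1: derive flow(c,c) via R0 from parent(c,c)
round 1: derive flow(c,e) via R0 from parent(c,e)
round 1: derive flow(g,j) via R0 from parent(g,j)
round 1: derive flow(j,b) via R0 from parent(j,b)
round 1: derive flow(j,c) via R0 from parent(j,c)
round 2: derive flow(g,b) via R1 from flow(g,j), flow(j,b)
round 2: derive flow(g,c) via R1 from flow(g,j), flow(j,c)
round 2: derive flow(j,d) via R1 from flow(j,b), flow(b,d)
round 2: derive flow(j,e) via R1 from flow(j,c), flow(c,e)
round 2: derive cover(b,d) via R2 from flow(b,d)
round 2: derive cover(c,c) via R2 from flow(c,c)
round 2: derive cover(c,e) via R2 from flow(c,e)
round 2: derive cover(g,j) via R2 from flow(g,j)
round 2: derive cover(j,b) via R2 from flow(j,b)
round 2: derive cover(j,c) via R2 from flow(j,c)
round 3: derive flow(g,d) via R1 from flow(g,b), flow(b,d)
round 3: derive flow(g,e) via R1 from flow(g,c), flow(c,e)
round 3: derive cover(g,b) via R2 from flow(g,b)
round 3: derive cover(g,c) via R2 from flow(g,c)
round 3: derive cover(j,d) via R2 from flow(j,d)
round 3: derive cover(j,e) via R2 from flow(j,e)
round 4: derive cover(g,d) via R2 from flow(g,d)
round 4: derive cover(g,e) via R2 from flow(g,e)

cover(c,e)  [via R2]
  flow(c,e)  [via R0]
    parent(c,e)  [fact]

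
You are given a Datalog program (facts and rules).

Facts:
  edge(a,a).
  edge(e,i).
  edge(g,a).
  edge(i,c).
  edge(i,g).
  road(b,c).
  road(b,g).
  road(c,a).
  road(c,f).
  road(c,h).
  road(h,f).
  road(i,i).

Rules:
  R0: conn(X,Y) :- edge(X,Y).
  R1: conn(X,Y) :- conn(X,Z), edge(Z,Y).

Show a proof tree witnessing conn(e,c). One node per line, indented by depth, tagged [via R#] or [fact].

round 1: derive conn(a,a) via R0 from edge(a,a)
round 1: derive conn(e,i) via R0 from edge(e,i)
round 1: derive conn(g,a) via R0 from edge(g,a)
round 1: derive conn(i,c) via R0 from edge(i,c)
round 1: derive conn(i,g) via R0 from edge(i,g)
round 2: derive conn(e,c) via R1 from conn(e,i), edge(i,c)
round 2: derive conn(e,g) via R1 from conn(e,i), edge(i,g)
round 2: derive conn(i,a) via R1 from conn(i,g), edge(g,a)
round 3: derive conn(e,a) via R1 from conn(e,g), edge(g,a)

conn(e,c)  [via R1]
  conn(e,i)  [via R0]
    edge(e,i)  [fact]
  edge(i,c)  [fact]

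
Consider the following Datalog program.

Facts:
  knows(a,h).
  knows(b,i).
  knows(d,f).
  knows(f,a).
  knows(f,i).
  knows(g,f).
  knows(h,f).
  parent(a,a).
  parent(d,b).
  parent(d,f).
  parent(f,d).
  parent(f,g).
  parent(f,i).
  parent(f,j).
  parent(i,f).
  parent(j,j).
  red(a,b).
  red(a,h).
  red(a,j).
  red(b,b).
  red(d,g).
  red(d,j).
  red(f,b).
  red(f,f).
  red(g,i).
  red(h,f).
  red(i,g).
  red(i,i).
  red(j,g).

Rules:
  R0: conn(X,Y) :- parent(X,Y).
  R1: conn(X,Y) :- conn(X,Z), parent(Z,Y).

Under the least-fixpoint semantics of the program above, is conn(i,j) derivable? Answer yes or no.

yes

round 1: derive conn(a,a) via R0 from parent(a,a)
round 1: derive conn(d,b) via R0 from parent(d,b)
round 1: derive conn(d,f) via R0 from parent(d,f)
round 1: derive conn(f,d) via R0 from parent(f,d)
round 1: derive conn(f,g) via R0 from parent(f,g)
round 1: derive conn(f,i) via R0 from parent(f,i)
round 1: derive conn(f,j) via R0 from parent(f,j)
round 1: derive conn(i,f) via R0 from parent(i,f)
round 1: derive conn(j,j) via R0 from parent(j,j)
round 2: derive conn(d,d) via R1 from conn(d,f), parent(f,d)
round 2: derive conn(d,g) via R1 from conn(d,f), parent(f,g)
round 2: derive conn(d,i) via R1 from conn(d,f), parent(f,i)
round 2: derive conn(d,j) via R1 from conn(d,f), parent(f,j)
round 2: derive conn(f,b) via R1 from conn(f,d), parent(d,b)
round 2: derive conn(f,f) via R1 from conn(f,d), parent(d,f)
round 2: derive conn(i,d) via R1 from conn(i,f), parent(f,d)
round 2: derive conn(i,g) via R1 from conn(i,f), parent(f,g)
round 2: derive conn(i,i) via R1 from conn(i,f), parent(f,i)
round 2: derive conn(i,j) via R1 from conn(i,f), parent(f,j)
round 3: derive conn(i,b) via R1 from conn(i,d), parent(d,b)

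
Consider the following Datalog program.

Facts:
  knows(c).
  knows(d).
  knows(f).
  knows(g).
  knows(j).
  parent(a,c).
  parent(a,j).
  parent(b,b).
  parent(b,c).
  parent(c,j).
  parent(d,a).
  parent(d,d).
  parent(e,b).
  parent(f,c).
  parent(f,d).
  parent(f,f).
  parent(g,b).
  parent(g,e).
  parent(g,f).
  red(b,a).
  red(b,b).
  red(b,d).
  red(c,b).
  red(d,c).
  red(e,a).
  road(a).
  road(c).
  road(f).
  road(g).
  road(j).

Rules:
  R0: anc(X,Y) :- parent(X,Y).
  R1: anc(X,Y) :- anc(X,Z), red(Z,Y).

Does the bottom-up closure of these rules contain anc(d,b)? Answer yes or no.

round 1: derive anc(a,c) via R0 from parent(a,c)
round 1: derive anc(a,j) via R0 from parent(a,j)
round 1: derive anc(b,b) via R0 from parent(b,b)
round 1: derive anc(b,c) via R0 from parent(b,c)
round 1: derive anc(c,j) via R0 from parent(c,j)
round 1: derive anc(d,a) via R0 from parent(d,a)
round 1: derive anc(d,d) via R0 from parent(d,d)
round 1: derive anc(e,b) via R0 from parent(e,b)
round 1: derive anc(f,c) via R0 from parent(f,c)
round 1: derive anc(f,d) via R0 from parent(f,d)
round 1: derive anc(f,f) via R0 from parent(f,f)
round 1: derive anc(g,b) via R0 from parent(g,b)
round 1: derive anc(g,e) via R0 from parent(g,e)
round 1: derive anc(g,f) via R0 from parent(g,f)
round 2: derive anc(a,b) via R1 from anc(a,c), red(c,b)
round 2: derive anc(b,a) via R1 from anc(b,b), red(b,a)
round 2: derive anc(b,d) via R1 from anc(b,b), red(b,d)
round 2: derive anc(d,c) via R1 from anc(d,d), red(d,c)
round 2: derive anc(e,a) via R1 from anc(e,b), red(b,a)
round 2: derive anc(e,d) via R1 from anc(e,b), red(b,d)
round 2: derive anc(f,b) via R1 from anc(f,c), red(c,b)
round 2: derive anc(g,a) via R1 from anc(g,b), red(b,a)
round 2: derive anc(g,d) via R1 from anc(g,b), red(b,d)
round 3: derive anc(a,a) via R1 from anc(a,b), red(b,a)
round 3: derive anc(a,d) via R1 from anc(a,b), red(b,d)
round 3: derive anc(d,b) via R1 from anc(d,c), red(c,b)
round 3: derive anc(e,c) via R1 from anc(e,d), red(d,c)
round 3: derive anc(f,a) via R1 from anc(f,b), red(b,a)
round 3: derive anc(g,c) via R1 from anc(g,d), red(d,c)

yes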